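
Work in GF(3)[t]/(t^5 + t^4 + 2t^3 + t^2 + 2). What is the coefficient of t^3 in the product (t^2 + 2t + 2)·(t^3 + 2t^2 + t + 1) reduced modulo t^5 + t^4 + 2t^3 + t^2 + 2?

Multiply in GF(3)[t]: (t^2 + 2t + 2)·(t^3 + 2t^2 + t + 1) = t^5 + t^4 + t^3 + t^2 + t + 2.
Reduce using t^5 ≡ 2t^4 + t^3 + 2t^2 + 1 (mod t^5 + t^4 + 2t^3 + t^2 + 2).
Reduced: 2t^3 + t.

2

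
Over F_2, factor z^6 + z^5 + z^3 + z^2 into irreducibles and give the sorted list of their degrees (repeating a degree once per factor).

Write h(z) = z^6 + z^5 + z^3 + z^2.
Roots in F_2: h(0) = 0 → root; h(1) = 0 → root.
Linear factors from roots: (z), (z + 1).
Complete factorization: h(z) = (z)^2·(z + 1)^2·(z^2 + z + 1).
Factor degrees with multiplicity: 1 + 1 + 1 + 1 + 2 = 6.

1, 1, 1, 1, 2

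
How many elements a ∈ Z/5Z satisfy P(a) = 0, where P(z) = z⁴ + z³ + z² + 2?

Evaluate at each of the 5 elements of Z/5Z:
P(0) = 2; P(1) = 0 → root; P(2) = 0 → root; P(3) = 4; P(4) = 3.
Roots: {1, 2}.

2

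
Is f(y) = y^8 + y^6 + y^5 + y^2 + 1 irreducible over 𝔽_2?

Yes

Check for roots in 𝔽_2: f(0) = 1; f(1) = 1.
No roots, so no linear factors.
Monic irreducibles of degree 2 over GF(2): y^2 + y + 1.
None of them divide f (all give nonzero remainder).
Monic irreducibles of degree 3 over GF(2): y^3 + y + 1, y^3 + y^2 + 1.
None of them divide f (all give nonzero remainder).
Monic irreducibles of degree 4 over GF(2): y^4 + y + 1, y^4 + y^3 + 1, y^4 + y^3 + y^2 + y + 1.
None of them divide f (all give nonzero remainder).
No irreducible factor of degree ≤ 4 exists, so f is irreducible over GF(2).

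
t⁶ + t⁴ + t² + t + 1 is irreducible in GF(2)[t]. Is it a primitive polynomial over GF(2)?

Write f(t) = t⁶ + t⁴ + t² + t + 1.
|GF(2^6)^×| = 2^6 − 1 = 63. Prime factorization: 63 = 3^2·7.
f is primitive ⇔ t has order 63 in GF(2)[t]/(f), i.e. t^(63/q) ≠ 1 for each prime q | 63.
t^(21) mod f = 1
t^(9) mod f = t⁴ + t² + t.
Since t^(21) = 1, the order of t divides 21 < 63; not primitive.

No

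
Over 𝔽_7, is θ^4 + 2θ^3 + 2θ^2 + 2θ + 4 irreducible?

Yes

Write f(θ) = θ^4 + 2θ^3 + 2θ^2 + 2θ + 4.
Check for roots in 𝔽_7: f(0) = 4; f(1) = 4; f(2) = 6; f(3) = 2; f(4) = 1; f(5) = 1; f(6) = 3.
No roots, so no linear factors.
Degree-2 irreducible divisors: test the 21 monic irreducibles of degree 2 over GF(7).
None of them divide f (all give nonzero remainder).
No irreducible factor of degree ≤ 2 exists, so f is irreducible over GF(7).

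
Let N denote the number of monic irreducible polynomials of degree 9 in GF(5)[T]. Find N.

217000

Gauss's count: N_{5}(9) = (1/9) Σ_{d|9} μ(9/d)·5^d.
Divisors of 9: 1, 3, 9; μ(9/d) for each: 0, -1, 1.
Σ = − 5^3 + 5^9 = 1953000.
N = 1953000/9 = 217000.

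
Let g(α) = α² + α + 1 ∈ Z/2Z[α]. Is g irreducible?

Yes

Check for roots in Z/2Z: g(0) = 1; g(1) = 1.
No roots. A degree-2 polynomial over a field with no linear factor is irreducible.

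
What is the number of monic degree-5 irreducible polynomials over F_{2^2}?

Gauss's count: N_{4}(5) = (1/5) Σ_{d|5} μ(5/d)·4^d.
Divisors of 5: 1, 5; μ(5/d) for each: -1, 1.
Σ = − 4^1 + 4^5 = 1020.
N = 1020/5 = 204.

204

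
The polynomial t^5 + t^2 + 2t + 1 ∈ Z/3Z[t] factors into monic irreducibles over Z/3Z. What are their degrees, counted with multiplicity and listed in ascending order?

Write g(t) = t^5 + t^2 + 2t + 1.
Roots in Z/3Z: g(0) = 1; g(1) = 2; g(2) = 2.
Complete factorization: g(t) = (t^2 + 1)·(t^3 + 2t + 1).
Factor degrees with multiplicity: 2 + 3 = 5.

2, 3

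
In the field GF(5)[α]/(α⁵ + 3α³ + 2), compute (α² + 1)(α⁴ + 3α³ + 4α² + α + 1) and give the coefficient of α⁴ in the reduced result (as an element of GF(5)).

Multiply in GF(5)[α]: (α² + 1)·(α⁴ + 3α³ + 4α² + α + 1) = α⁶ + 3α⁵ + 4α³ + α + 1.
Reduce using α⁵ ≡ 2α³ + 3 (mod α⁵ + 3α³ + 2).
Reduced: 2α⁴ + 4α.

2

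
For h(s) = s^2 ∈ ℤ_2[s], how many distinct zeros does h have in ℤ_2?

1

Evaluate at each of the 2 elements of ℤ_2:
h(0) = 0 → root; h(1) = 1.
Roots: {0}.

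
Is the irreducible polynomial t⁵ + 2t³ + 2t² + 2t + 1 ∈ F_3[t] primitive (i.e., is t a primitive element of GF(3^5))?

No

Write f(t) = t⁵ + 2t³ + 2t² + 2t + 1.
|GF(3^5)^×| = 3^5 − 1 = 242. Prime factorization: 242 = 2·11^2.
f is primitive ⇔ t has order 242 in GF(3)[t]/(f), i.e. t^(242/q) ≠ 1 for each prime q | 242.
t^(121) mod f = 2.
t^(22) mod f = 1
Since t^(22) = 1, the order of t divides 22 < 242; not primitive.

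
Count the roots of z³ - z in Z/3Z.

3

Write P(z) = z³ - z.
Evaluate at each of the 3 elements of Z/3Z:
P(0) = 0 → root; P(1) = 0 → root; P(2) = 0 → root.
Roots: {0, 1, 2}.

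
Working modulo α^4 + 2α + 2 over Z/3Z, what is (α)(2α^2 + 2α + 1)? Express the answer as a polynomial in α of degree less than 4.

Multiply in Z/3Z[α]: (α)·(2α^2 + 2α + 1) = 2α^3 + 2α^2 + α.
Reduced: 2α^3 + 2α^2 + α.

2α^3 + 2α^2 + α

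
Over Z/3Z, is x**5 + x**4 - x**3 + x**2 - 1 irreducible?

Write m(x) = x**5 + x**4 - x**3 + x**2 - 1.
Check for roots in Z/3Z: m(0) = 2; m(1) = 1; m(2) = 1.
No roots, so no linear factors.
Monic irreducibles of degree 2 over GF(3): x**2 + 1, x**2 + x - 1, x**2 - x - 1.
None of them divide m (all give nonzero remainder).
No irreducible factor of degree ≤ 2 exists, so m is irreducible over GF(3).

Yes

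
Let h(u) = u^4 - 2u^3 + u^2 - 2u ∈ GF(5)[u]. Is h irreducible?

No

Check for roots in GF(5): h(0) = 0 → root; h(1) = 3; h(2) = 0 → root; h(3) = 0 → root; h(4) = 1.
h(0) = 0, so (u) divides h(u); h is reducible.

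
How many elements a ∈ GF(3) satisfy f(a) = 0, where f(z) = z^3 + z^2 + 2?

Evaluate at each of the 3 elements of GF(3):
f(0) = 2; f(1) = 1; f(2) = 2.
No element is a root.

0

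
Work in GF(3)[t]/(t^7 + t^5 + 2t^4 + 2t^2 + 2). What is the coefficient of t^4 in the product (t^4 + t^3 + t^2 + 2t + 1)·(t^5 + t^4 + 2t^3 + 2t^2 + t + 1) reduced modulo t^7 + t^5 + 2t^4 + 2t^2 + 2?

Multiply in GF(3)[t]: (t^4 + t^3 + t^2 + 2t + 1)·(t^5 + t^4 + 2t^3 + 2t^2 + t + 1) = t^9 + 2t^8 + t^7 + t^6 + 2t^5 + 2t^3 + 2t^2 + 1.
Reduce using t^7 ≡ 2t^5 + t^4 + t^2 + 1 (mod t^7 + t^5 + 2t^4 + 2t^2 + 2).
Reduced: t^5 + t^4 + t^3 + 2t + 1.

1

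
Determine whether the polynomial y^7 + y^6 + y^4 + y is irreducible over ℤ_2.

No

Write g(y) = y^7 + y^6 + y^4 + y.
Check for roots in ℤ_2: g(0) = 0 → root; g(1) = 0 → root.
g(0) = 0, so (y) divides g(y); g is reducible.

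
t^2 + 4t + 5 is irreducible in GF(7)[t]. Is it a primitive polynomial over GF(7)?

Yes

Write f(t) = t^2 + 4t + 5.
|GF(7^2)^×| = 7^2 − 1 = 48. Prime factorization: 48 = 2^4·3.
f is primitive ⇔ t has order 48 in GF(7)[t]/(f), i.e. t^(48/q) ≠ 1 for each prime q | 48.
t^(24) mod f = 6.
t^(16) mod f = 4.
None equal 1, so t has full order 48; f is primitive.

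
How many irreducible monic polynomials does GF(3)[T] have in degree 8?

810

By the necklace-counting formula, N_3(8) = (1/8) Σ_{d|8} μ(8/d)·3^d.
Divisors of 8: 1, 2, 4, 8; μ(8/d) for each: 0, 0, -1, 1.
Σ = − 3^4 + 3^8 = 6480.
N = 6480/8 = 810.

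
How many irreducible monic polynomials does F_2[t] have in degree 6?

9

By the necklace-counting formula, N_2(6) = (1/6) Σ_{d|6} μ(6/d)·2^d.
Divisors of 6: 1, 2, 3, 6; μ(6/d) for each: 1, -1, -1, 1.
Σ = 2^1 − 2^2 − 2^3 + 2^6 = 54.
N = 54/6 = 9.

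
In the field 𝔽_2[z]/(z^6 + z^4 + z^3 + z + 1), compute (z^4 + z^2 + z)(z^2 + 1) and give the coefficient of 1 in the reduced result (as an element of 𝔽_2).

1

Multiply in 𝔽_2[z]: (z^4 + z^2 + z)·(z^2 + 1) = z^6 + z^3 + z^2 + z.
Reduce using z^6 ≡ z^4 + z^3 + z + 1 (mod z^6 + z^4 + z^3 + z + 1).
Reduced: z^4 + z^2 + 1.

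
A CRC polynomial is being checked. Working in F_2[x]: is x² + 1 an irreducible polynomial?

No

Write P(x) = x² + 1.
Check for roots in F_2: P(0) = 1; P(1) = 0 → root.
P(1) = 0, so (x − 1) divides P(x); P is reducible.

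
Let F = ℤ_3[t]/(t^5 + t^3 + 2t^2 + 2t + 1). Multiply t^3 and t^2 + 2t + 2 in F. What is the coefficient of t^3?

Multiply in ℤ_3[t]: (t^3)·(t^2 + 2t + 2) = t^5 + 2t^4 + 2t^3.
Reduce using t^5 ≡ 2t^3 + t^2 + t + 2 (mod t^5 + t^3 + 2t^2 + 2t + 1).
Reduced: 2t^4 + t^3 + t^2 + t + 2.

1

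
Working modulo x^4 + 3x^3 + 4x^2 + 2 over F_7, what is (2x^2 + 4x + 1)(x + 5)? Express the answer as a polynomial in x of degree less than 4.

Multiply in F_7[x]: (2x^2 + 4x + 1)·(x + 5) = 2x^3 + 5.
Reduced: 2x^3 + 5.

2x^3 + 5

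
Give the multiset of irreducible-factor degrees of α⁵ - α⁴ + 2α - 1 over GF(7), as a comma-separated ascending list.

Write f(α) = α⁵ - α⁴ + 2α - 1.
Complete factorization: f(α) = (α⁵ - α⁴ + 2α - 1).
Factor degrees with multiplicity: 5 = 5.

5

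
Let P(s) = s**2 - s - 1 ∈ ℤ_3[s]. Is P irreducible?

Check for roots in ℤ_3: P(0) = 2; P(1) = 2; P(2) = 1.
No roots. A degree-2 polynomial over a field with no linear factor is irreducible.

Yes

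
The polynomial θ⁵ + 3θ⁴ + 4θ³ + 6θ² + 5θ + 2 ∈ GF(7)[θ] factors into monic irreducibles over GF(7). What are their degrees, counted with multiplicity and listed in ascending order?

1, 1, 1, 2

Write h(θ) = θ⁵ + 3θ⁴ + 4θ³ + 6θ² + 5θ + 2.
Linear factors from roots: (θ + 6), (θ + 4), (θ + 2).
Complete factorization: h(θ) = (θ + 2)·(θ + 4)·(θ + 6)·(θ² + 5θ + 5).
Factor degrees with multiplicity: 1 + 1 + 1 + 2 = 5.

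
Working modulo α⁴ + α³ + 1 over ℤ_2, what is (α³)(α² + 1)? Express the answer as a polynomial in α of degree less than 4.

α + 1

Multiply in ℤ_2[α]: (α³)·(α² + 1) = α⁵ + α³.
Reduce using α⁴ ≡ α³ + 1 (mod α⁴ + α³ + 1).
Reduced: α + 1.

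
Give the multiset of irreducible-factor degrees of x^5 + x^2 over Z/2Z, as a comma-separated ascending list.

Write f(x) = x^5 + x^2.
Roots in Z/2Z: f(0) = 0 → root; f(1) = 0 → root.
Linear factors from roots: (x), (x + 1).
Complete factorization: f(x) = (x + 1)·(x)^2·(x^2 + x + 1).
Factor degrees with multiplicity: 1 + 1 + 1 + 2 = 5.

1, 1, 1, 2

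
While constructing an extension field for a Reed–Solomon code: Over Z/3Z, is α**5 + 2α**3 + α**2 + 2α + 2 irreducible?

Write h(α) = α**5 + 2α**3 + α**2 + 2α + 2.
Check for roots in Z/3Z: h(0) = 2; h(1) = 2; h(2) = 1.
No roots, so no linear factors.
Monic irreducibles of degree 2 over GF(3): α**2 + 1, α**2 + α + 2, α**2 + 2α + 2.
None of them divide h (all give nonzero remainder).
No irreducible factor of degree ≤ 2 exists, so h is irreducible over GF(3).

Yes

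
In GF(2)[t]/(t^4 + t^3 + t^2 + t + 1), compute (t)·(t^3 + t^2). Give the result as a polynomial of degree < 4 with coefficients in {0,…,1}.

t^2 + t + 1

Multiply in GF(2)[t]: (t)·(t^3 + t^2) = t^4 + t^3.
Reduce using t^4 ≡ t^3 + t^2 + t + 1 (mod t^4 + t^3 + t^2 + t + 1).
Reduced: t^2 + t + 1.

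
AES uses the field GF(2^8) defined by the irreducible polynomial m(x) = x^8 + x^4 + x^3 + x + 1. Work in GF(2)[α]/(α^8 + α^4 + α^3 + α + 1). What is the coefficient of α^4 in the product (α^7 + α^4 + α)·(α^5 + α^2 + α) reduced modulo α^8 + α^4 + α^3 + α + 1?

Multiply in GF(2)[α]: (α^7 + α^4 + α)·(α^5 + α^2 + α) = α^12 + α^8 + α^5 + α^3 + α^2.
Reduce using α^8 ≡ α^4 + α^3 + α + 1 (mod α^8 + α^4 + α^3 + α + 1).
Reduced: α^7 + α^4 + α^3 + α^2.

1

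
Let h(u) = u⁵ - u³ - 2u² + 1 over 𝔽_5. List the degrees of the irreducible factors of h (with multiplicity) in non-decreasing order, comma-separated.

5

Roots in 𝔽_5: h(0) = 1; h(1) = 4; h(2) = 2; h(3) = 4; h(4) = 4.
Complete factorization: h(u) = (u⁵ - u³ - 2u² + 1).
Factor degrees with multiplicity: 5 = 5.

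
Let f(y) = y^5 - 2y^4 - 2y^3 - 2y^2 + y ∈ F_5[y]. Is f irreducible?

Check for roots in F_5: f(0) = 0 → root; f(1) = 1; f(2) = 3; f(3) = 2; f(4) = 1.
f(0) = 0, so (y) divides f(y); f is reducible.

No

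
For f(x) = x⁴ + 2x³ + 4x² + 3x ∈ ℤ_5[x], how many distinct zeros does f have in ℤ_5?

4

Evaluate at each of the 5 elements of ℤ_5:
f(0) = 0 → root; f(1) = 0 → root; f(2) = 4; f(3) = 0 → root; f(4) = 0 → root.
Roots: {0, 1, 3, 4}.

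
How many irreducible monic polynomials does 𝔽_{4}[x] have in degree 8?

x^(4^8) − x is the product of all monic irreducibles of degree dividing 8; Möbius inversion gives N = (1/8) Σ μ(8/d)·4^d.
Divisors of 8: 1, 2, 4, 8; μ(8/d) for each: 0, 0, -1, 1.
Σ = − 4^4 + 4^8 = 65280.
N = 65280/8 = 8160.

8160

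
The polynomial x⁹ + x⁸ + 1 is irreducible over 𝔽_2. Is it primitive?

Write f(x) = x⁹ + x⁸ + 1.
|GF(2^9)^×| = 2^9 − 1 = 511. Prime factorization: 511 = 7·73.
f is primitive ⇔ x has order 511 in GF(2)[x]/(f), i.e. x^(511/q) ≠ 1 for each prime q | 511.
x^(73) mod f = 1
x^(7) mod f = x⁷.
Since x^(73) = 1, the order of x divides 73 < 511; not primitive.

No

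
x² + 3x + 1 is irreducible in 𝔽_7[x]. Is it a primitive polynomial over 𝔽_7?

Write f(x) = x² + 3x + 1.
|GF(7^2)^×| = 7^2 − 1 = 48. Prime factorization: 48 = 2^4·3.
f is primitive ⇔ x has order 48 in GF(7)[x]/(f), i.e. x^(48/q) ≠ 1 for each prime q | 48.
x^(24) mod f = 1
x^(16) mod f = 1
Since x^(24) = 1, the order of x divides 24 < 48; not primitive.

No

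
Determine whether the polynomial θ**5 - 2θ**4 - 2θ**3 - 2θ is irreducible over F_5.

No

Write h(θ) = θ**5 - 2θ**4 - 2θ**3 - 2θ.
Check for roots in F_5: h(0) = 0 → root; h(1) = 0 → root; h(2) = 0 → root; h(3) = 1; h(4) = 1.
h(0) = 0, so (θ) divides h(θ); h is reducible.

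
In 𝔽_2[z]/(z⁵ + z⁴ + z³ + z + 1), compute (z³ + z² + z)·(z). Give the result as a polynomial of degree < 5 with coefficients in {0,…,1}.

z^4 + z^3 + z^2

Multiply in 𝔽_2[z]: (z³ + z² + z)·(z) = z⁴ + z³ + z².
Reduced: z⁴ + z³ + z².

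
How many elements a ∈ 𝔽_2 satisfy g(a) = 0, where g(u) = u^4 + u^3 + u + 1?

1

Evaluate at each of the 2 elements of 𝔽_2:
g(0) = 1; g(1) = 0 → root.
Roots: {1}.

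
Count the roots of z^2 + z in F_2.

Write g(z) = z^2 + z.
Evaluate at each of the 2 elements of F_2:
g(0) = 0 → root; g(1) = 0 → root.
Roots: {0, 1}.

2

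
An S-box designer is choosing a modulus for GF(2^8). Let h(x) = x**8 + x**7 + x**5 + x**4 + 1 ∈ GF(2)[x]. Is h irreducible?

Check for roots in GF(2): h(0) = 1; h(1) = 1.
No roots, so no linear factors.
Monic irreducibles of degree 2 over GF(2): x**2 + x + 1.
None of them divide h (all give nonzero remainder).
Monic irreducibles of degree 3 over GF(2): x**3 + x + 1, x**3 + x**2 + 1.
None of them divide h (all give nonzero remainder).
Monic irreducibles of degree 4 over GF(2): x**4 + x + 1, x**4 + x**3 + 1, x**4 + x**3 + x**2 + x + 1.
None of them divide h (all give nonzero remainder).
No irreducible factor of degree ≤ 4 exists, so h is irreducible over GF(2).

Yes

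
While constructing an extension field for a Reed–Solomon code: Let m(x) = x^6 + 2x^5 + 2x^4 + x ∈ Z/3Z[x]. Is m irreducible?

No

Check for roots in Z/3Z: m(0) = 0 → root; m(1) = 0 → root; m(2) = 0 → root.
m(0) = 0, so (x) divides m(x); m is reducible.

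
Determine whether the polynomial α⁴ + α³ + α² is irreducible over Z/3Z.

Write g(α) = α⁴ + α³ + α².
Check for roots in Z/3Z: g(0) = 0 → root; g(1) = 0 → root; g(2) = 1.
g(0) = 0, so (α) divides g(α); g is reducible.

No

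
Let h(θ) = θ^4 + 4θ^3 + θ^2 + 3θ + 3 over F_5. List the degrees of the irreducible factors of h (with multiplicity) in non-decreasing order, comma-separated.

1, 1, 2

Roots in F_5: h(0) = 3; h(1) = 2; h(2) = 1; h(3) = 0 → root; h(4) = 3.
Linear factors from roots: (θ + 2).
Complete factorization: h(θ) = (θ + 2)^2·(θ^2 + 2).
Factor degrees with multiplicity: 1 + 1 + 2 = 4.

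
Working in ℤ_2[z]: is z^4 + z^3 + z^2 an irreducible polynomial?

Write h(z) = z^4 + z^3 + z^2.
Check for roots in ℤ_2: h(0) = 0 → root; h(1) = 1.
h(0) = 0, so (z) divides h(z); h is reducible.

No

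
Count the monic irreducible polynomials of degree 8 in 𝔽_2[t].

30

By the necklace-counting formula, N_2(8) = (1/8) Σ_{d|8} μ(8/d)·2^d.
Divisors of 8: 1, 2, 4, 8; μ(8/d) for each: 0, 0, -1, 1.
Σ = − 2^4 + 2^8 = 240.
N = 240/8 = 30.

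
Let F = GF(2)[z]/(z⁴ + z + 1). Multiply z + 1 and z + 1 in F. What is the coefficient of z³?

0

Multiply in GF(2)[z]: (z + 1)·(z + 1) = z² + 1.
Reduced: z² + 1.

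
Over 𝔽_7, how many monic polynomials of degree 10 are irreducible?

x^(7^10) − x is the product of all monic irreducibles of degree dividing 10; Möbius inversion gives N = (1/10) Σ μ(10/d)·7^d.
Divisors of 10: 1, 2, 5, 10; μ(10/d) for each: 1, -1, -1, 1.
Σ = 7^1 − 7^2 − 7^5 + 7^10 = 282458400.
N = 282458400/10 = 28245840.

28245840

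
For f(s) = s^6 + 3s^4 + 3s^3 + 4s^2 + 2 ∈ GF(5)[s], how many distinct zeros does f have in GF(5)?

Evaluate at each of the 5 elements of GF(5):
f(0) = 2; f(1) = 3; f(2) = 4; f(3) = 1; f(4) = 2.
No element is a root.

0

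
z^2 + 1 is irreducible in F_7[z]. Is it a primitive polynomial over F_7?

No

Write f(z) = z^2 + 1.
|GF(7^2)^×| = 7^2 − 1 = 48. Prime factorization: 48 = 2^4·3.
f is primitive ⇔ z has order 48 in GF(7)[z]/(f), i.e. z^(48/q) ≠ 1 for each prime q | 48.
z^(24) mod f = 1
z^(16) mod f = 1
Since z^(24) = 1, the order of z divides 24 < 48; not primitive.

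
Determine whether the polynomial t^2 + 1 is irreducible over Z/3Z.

Yes

Write P(t) = t^2 + 1.
Check for roots in Z/3Z: P(0) = 1; P(1) = 2; P(2) = 2.
No roots. A degree-2 polynomial over a field with no linear factor is irreducible.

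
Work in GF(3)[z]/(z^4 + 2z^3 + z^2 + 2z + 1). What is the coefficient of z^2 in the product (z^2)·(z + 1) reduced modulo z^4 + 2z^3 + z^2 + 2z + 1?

Multiply in GF(3)[z]: (z^2)·(z + 1) = z^3 + z^2.
Reduced: z^3 + z^2.

1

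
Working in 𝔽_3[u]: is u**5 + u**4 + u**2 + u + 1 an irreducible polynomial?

Write h(u) = u**5 + u**4 + u**2 + u + 1.
Check for roots in 𝔽_3: h(0) = 1; h(1) = 2; h(2) = 1.
No roots, so no linear factors.
Monic irreducibles of degree 2 over GF(3): u**2 + 1, u**2 + u - 1, u**2 - u - 1.
None of them divide h (all give nonzero remainder).
No irreducible factor of degree ≤ 2 exists, so h is irreducible over GF(3).

Yes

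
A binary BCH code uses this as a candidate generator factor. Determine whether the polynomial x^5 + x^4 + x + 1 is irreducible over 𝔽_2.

No

Write f(x) = x^5 + x^4 + x + 1.
Check for roots in 𝔽_2: f(0) = 1; f(1) = 0 → root.
f(1) = 0, so (x − 1) divides f(x); f is reducible.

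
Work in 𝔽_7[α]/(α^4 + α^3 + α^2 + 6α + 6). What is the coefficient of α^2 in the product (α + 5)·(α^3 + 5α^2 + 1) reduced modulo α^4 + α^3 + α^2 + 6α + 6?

3

Multiply in 𝔽_7[α]: (α + 5)·(α^3 + 5α^2 + 1) = α^4 + 3α^3 + 4α^2 + α + 5.
Reduce using α^4 ≡ 6α^3 + 6α^2 + α + 1 (mod α^4 + α^3 + α^2 + 6α + 6).
Reduced: 2α^3 + 3α^2 + 2α + 6.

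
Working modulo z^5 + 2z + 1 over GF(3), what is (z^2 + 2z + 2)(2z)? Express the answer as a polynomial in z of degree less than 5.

2z^3 + z^2 + z

Multiply in GF(3)[z]: (z^2 + 2z + 2)·(2z) = 2z^3 + z^2 + z.
Reduced: 2z^3 + z^2 + z.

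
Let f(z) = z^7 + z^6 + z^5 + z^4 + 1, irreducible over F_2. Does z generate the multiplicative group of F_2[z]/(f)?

Yes

|GF(2^7)^×| = 2^7 − 1 = 127. Prime factorization: 127 = 127.
f is primitive ⇔ z has order 127 in GF(2)[z]/(f), i.e. z^(127/q) ≠ 1 for each prime q | 127.
z^(1) mod f = z.
None equal 1, so z has full order 127; f is primitive.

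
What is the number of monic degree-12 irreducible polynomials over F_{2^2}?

1397740

By the necklace-counting formula, N_4(12) = (1/12) Σ_{d|12} μ(12/d)·4^d.
Divisors of 12: 1, 2, 3, 4, 6, 12; μ(12/d) for each: 0, 1, 0, -1, -1, 1.
Σ = 4^2 − 4^4 − 4^6 + 4^12 = 16772880.
N = 16772880/12 = 1397740.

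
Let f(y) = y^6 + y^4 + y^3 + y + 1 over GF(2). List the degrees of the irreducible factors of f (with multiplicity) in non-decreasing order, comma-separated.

6

Roots in GF(2): f(0) = 1; f(1) = 1.
Complete factorization: f(y) = (y^6 + y^4 + y^3 + y + 1).
Factor degrees with multiplicity: 6 = 6.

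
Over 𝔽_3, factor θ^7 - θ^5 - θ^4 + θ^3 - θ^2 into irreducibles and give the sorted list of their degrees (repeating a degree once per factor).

Write f(θ) = θ^7 - θ^5 - θ^4 + θ^3 - θ^2.
Roots in 𝔽_3: f(0) = 0 → root; f(1) = 2; f(2) = 0 → root.
Linear factors from roots: (θ), (θ + 1).
Complete factorization: f(θ) = (θ + 1)·(θ)^2·(θ^2 + 1)·(θ^2 - θ - 1).
Factor degrees with multiplicity: 1 + 1 + 1 + 2 + 2 = 7.

1, 1, 1, 2, 2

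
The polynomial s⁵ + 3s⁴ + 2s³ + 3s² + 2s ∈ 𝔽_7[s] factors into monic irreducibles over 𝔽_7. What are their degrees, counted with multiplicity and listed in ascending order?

Write g(s) = s⁵ + 3s⁴ + 2s³ + 3s² + 2s.
Linear factors from roots: (s), (s + 5).
Complete factorization: g(s) = (s)·(s + 5)·(s³ + 5s² + 5s + 6).
Factor degrees with multiplicity: 1 + 1 + 3 = 5.

1, 1, 3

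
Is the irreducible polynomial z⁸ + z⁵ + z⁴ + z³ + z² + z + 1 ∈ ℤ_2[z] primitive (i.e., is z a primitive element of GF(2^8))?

Write f(z) = z⁸ + z⁵ + z⁴ + z³ + z² + z + 1.
|GF(2^8)^×| = 2^8 − 1 = 255. Prime factorization: 255 = 3·5·17.
f is primitive ⇔ z has order 255 in GF(2)[z]/(f), i.e. z^(255/q) ≠ 1 for each prime q | 255.
z^(85) mod f = 1
z^(51) mod f = z⁷ + z⁵ + z³ + z² + z + 1.
z^(15) mod f = z⁶ + z³ + z + 1.
Since z^(85) = 1, the order of z divides 85 < 255; not primitive.

No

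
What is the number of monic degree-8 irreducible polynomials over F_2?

Gauss's count: N_{2}(8) = (1/8) Σ_{d|8} μ(8/d)·2^d.
Divisors of 8: 1, 2, 4, 8; μ(8/d) for each: 0, 0, -1, 1.
Σ = − 2^4 + 2^8 = 240.
N = 240/8 = 30.

30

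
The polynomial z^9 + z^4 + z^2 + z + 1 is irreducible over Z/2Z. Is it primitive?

No

Write f(z) = z^9 + z^4 + z^2 + z + 1.
|GF(2^9)^×| = 2^9 − 1 = 511. Prime factorization: 511 = 7·73.
f is primitive ⇔ z has order 511 in GF(2)[z]/(f), i.e. z^(511/q) ≠ 1 for each prime q | 511.
z^(73) mod f = 1
z^(7) mod f = z^7.
Since z^(73) = 1, the order of z divides 73 < 511; not primitive.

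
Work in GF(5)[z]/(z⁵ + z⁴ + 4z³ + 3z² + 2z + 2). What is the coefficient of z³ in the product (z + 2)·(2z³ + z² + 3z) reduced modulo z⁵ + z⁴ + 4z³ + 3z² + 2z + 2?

Multiply in GF(5)[z]: (z + 2)·(2z³ + z² + 3z) = 2z⁴ + z.
Reduced: 2z⁴ + z.

0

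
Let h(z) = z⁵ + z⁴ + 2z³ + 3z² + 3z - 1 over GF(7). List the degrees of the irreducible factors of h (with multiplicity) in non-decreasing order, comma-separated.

Linear factors from roots: (z - 3).
Complete factorization: h(z) = (z - 3)^2·(z³ + 3).
Factor degrees with multiplicity: 1 + 1 + 3 = 5.

1, 1, 3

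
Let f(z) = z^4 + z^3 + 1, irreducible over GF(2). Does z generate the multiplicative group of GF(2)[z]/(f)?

|GF(2^4)^×| = 2^4 − 1 = 15. Prime factorization: 15 = 3·5.
f is primitive ⇔ z has order 15 in GF(2)[z]/(f), i.e. z^(15/q) ≠ 1 for each prime q | 15.
z^(5) mod f = z^3 + z + 1.
z^(3) mod f = z^3.
None equal 1, so z has full order 15; f is primitive.

Yes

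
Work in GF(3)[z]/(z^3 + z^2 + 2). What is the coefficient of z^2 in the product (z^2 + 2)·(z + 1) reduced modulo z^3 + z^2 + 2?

Multiply in GF(3)[z]: (z^2 + 2)·(z + 1) = z^3 + z^2 + 2z + 2.
Reduce using z^3 ≡ 2z^2 + 1 (mod z^3 + z^2 + 2).
Reduced: 2z.

0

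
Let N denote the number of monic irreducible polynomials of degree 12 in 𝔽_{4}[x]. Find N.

The number of monic irreducibles of degree 12 over GF(4) is (1/12)·Σ_{d∣12} μ(12/d) 4^d.
Divisors of 12: 1, 2, 3, 4, 6, 12; μ(12/d) for each: 0, 1, 0, -1, -1, 1.
Σ = 4^2 − 4^4 − 4^6 + 4^12 = 16772880.
N = 16772880/12 = 1397740.

1397740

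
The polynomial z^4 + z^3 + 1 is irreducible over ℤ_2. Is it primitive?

Yes

Write f(z) = z^4 + z^3 + 1.
|GF(2^4)^×| = 2^4 − 1 = 15. Prime factorization: 15 = 3·5.
f is primitive ⇔ z has order 15 in GF(2)[z]/(f), i.e. z^(15/q) ≠ 1 for each prime q | 15.
z^(5) mod f = z^3 + z + 1.
z^(3) mod f = z^3.
None equal 1, so z has full order 15; f is primitive.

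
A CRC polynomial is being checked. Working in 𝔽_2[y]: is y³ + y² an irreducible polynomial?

Write h(y) = y³ + y².
Check for roots in 𝔽_2: h(0) = 0 → root; h(1) = 0 → root.
h(0) = 0, so (y) divides h(y); h is reducible.

No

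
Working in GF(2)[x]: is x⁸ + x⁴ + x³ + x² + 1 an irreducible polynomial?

Yes

Write m(x) = x⁸ + x⁴ + x³ + x² + 1.
Check for roots in GF(2): m(0) = 1; m(1) = 1.
No roots, so no linear factors.
Monic irreducibles of degree 2 over GF(2): x² + x + 1.
None of them divide m (all give nonzero remainder).
Monic irreducibles of degree 3 over GF(2): x³ + x + 1, x³ + x² + 1.
None of them divide m (all give nonzero remainder).
Monic irreducibles of degree 4 over GF(2): x⁴ + x + 1, x⁴ + x³ + 1, x⁴ + x³ + x² + x + 1.
None of them divide m (all give nonzero remainder).
No irreducible factor of degree ≤ 4 exists, so m is irreducible over GF(2).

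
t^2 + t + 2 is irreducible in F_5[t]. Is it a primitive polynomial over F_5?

Yes

Write f(t) = t^2 + t + 2.
|GF(5^2)^×| = 5^2 − 1 = 24. Prime factorization: 24 = 2^3·3.
f is primitive ⇔ t has order 24 in GF(5)[t]/(f), i.e. t^(24/q) ≠ 1 for each prime q | 24.
t^(12) mod f = 4.
t^(8) mod f = 3t + 1.
None equal 1, so t has full order 24; f is primitive.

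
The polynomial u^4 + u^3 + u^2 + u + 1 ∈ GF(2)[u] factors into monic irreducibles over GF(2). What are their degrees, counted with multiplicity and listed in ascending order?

4

Write h(u) = u^4 + u^3 + u^2 + u + 1.
Roots in GF(2): h(0) = 1; h(1) = 1.
Complete factorization: h(u) = (u^4 + u^3 + u^2 + u + 1).
Factor degrees with multiplicity: 4 = 4.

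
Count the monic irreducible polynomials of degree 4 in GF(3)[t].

The number of monic irreducibles of degree 4 over GF(3) is (1/4)·Σ_{d∣4} μ(4/d) 3^d.
Divisors of 4: 1, 2, 4; μ(4/d) for each: 0, -1, 1.
Σ = − 3^2 + 3^4 = 72.
N = 72/4 = 18.

18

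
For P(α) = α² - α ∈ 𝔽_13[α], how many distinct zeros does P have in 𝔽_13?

Evaluate at each of the 13 elements of 𝔽_13:
P(0) = 0 → root; P(1) = 0 → root; P(2) = 2; P(3) = 6; P(4) = 12; P(5) = 7; P(6) = 4; P(7) = 3; P(8) = 4; P(9) = 7; P(10) = 12; P(11) = 6; P(12) = 2.
Roots: {0, 1}.

2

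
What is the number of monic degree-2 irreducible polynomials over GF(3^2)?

By the necklace-counting formula, N_9(2) = (1/2) Σ_{d|2} μ(2/d)·9^d.
Divisors of 2: 1, 2; μ(2/d) for each: -1, 1.
Σ = − 9^1 + 9^2 = 72.
N = 72/2 = 36.

36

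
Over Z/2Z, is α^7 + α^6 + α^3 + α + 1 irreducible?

Yes

Write g(α) = α^7 + α^6 + α^3 + α + 1.
Check for roots in Z/2Z: g(0) = 1; g(1) = 1.
No roots, so no linear factors.
Monic irreducibles of degree 2 over GF(2): α^2 + α + 1.
None of them divide g (all give nonzero remainder).
Monic irreducibles of degree 3 over GF(2): α^3 + α + 1, α^3 + α^2 + 1.
None of them divide g (all give nonzero remainder).
No irreducible factor of degree ≤ 3 exists, so g is irreducible over GF(2).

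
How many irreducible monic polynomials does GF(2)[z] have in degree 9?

Gauss's count: N_{2}(9) = (1/9) Σ_{d|9} μ(9/d)·2^d.
Divisors of 9: 1, 3, 9; μ(9/d) for each: 0, -1, 1.
Σ = − 2^3 + 2^9 = 504.
N = 504/9 = 56.

56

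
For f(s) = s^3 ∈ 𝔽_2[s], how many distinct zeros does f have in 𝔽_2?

1

Evaluate at each of the 2 elements of 𝔽_2:
f(0) = 0 → root; f(1) = 1.
Roots: {0}.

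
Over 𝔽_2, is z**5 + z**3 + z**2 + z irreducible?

Write g(z) = z**5 + z**3 + z**2 + z.
Check for roots in 𝔽_2: g(0) = 0 → root; g(1) = 0 → root.
g(0) = 0, so (z) divides g(z); g is reducible.

No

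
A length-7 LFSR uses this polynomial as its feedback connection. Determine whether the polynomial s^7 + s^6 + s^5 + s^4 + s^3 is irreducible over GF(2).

No

Write h(s) = s^7 + s^6 + s^5 + s^4 + s^3.
Check for roots in GF(2): h(0) = 0 → root; h(1) = 1.
h(0) = 0, so (s) divides h(s); h is reducible.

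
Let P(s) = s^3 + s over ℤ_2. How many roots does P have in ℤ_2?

Evaluate at each of the 2 elements of ℤ_2:
P(0) = 0 → root; P(1) = 0 → root.
Roots: {0, 1}.

2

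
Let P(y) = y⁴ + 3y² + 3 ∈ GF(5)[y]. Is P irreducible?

Check for roots in GF(5): P(0) = 3; P(1) = 2; P(2) = 1; P(3) = 1; P(4) = 2.
No roots, so no linear factors.
Degree-2 irreducible divisors: test the 10 monic irreducibles of degree 2 over GF(5).
None of them divide P (all give nonzero remainder).
No irreducible factor of degree ≤ 2 exists, so P is irreducible over GF(5).

Yes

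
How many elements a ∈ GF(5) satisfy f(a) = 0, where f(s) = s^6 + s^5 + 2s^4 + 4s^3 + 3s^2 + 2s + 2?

Evaluate at each of the 5 elements of GF(5):
f(0) = 2; f(1) = 0 → root; f(2) = 3; f(3) = 2; f(4) = 1.
Roots: {1}.

1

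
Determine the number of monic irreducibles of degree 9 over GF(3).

2184

The number of monic irreducibles of degree 9 over GF(3) is (1/9)·Σ_{d∣9} μ(9/d) 3^d.
Divisors of 9: 1, 3, 9; μ(9/d) for each: 0, -1, 1.
Σ = − 3^3 + 3^9 = 19656.
N = 19656/9 = 2184.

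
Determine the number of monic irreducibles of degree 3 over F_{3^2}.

240

x^(9^3) − x is the product of all monic irreducibles of degree dividing 3; Möbius inversion gives N = (1/3) Σ μ(3/d)·9^d.
Divisors of 3: 1, 3; μ(3/d) for each: -1, 1.
Σ = − 9^1 + 9^3 = 720.
N = 720/3 = 240.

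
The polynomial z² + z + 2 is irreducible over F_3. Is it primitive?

Yes

Write f(z) = z² + z + 2.
|GF(3^2)^×| = 3^2 − 1 = 8. Prime factorization: 8 = 2^3.
f is primitive ⇔ z has order 8 in GF(3)[z]/(f), i.e. z^(8/q) ≠ 1 for each prime q | 8.
z^(4) mod f = 2.
None equal 1, so z has full order 8; f is primitive.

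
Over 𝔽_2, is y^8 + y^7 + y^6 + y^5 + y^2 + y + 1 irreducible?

Yes

Write g(y) = y^8 + y^7 + y^6 + y^5 + y^2 + y + 1.
Check for roots in 𝔽_2: g(0) = 1; g(1) = 1.
No roots, so no linear factors.
Monic irreducibles of degree 2 over GF(2): y^2 + y + 1.
None of them divide g (all give nonzero remainder).
Monic irreducibles of degree 3 over GF(2): y^3 + y + 1, y^3 + y^2 + 1.
None of them divide g (all give nonzero remainder).
Monic irreducibles of degree 4 over GF(2): y^4 + y + 1, y^4 + y^3 + 1, y^4 + y^3 + y^2 + y + 1.
None of them divide g (all give nonzero remainder).
No irreducible factor of degree ≤ 4 exists, so g is irreducible over GF(2).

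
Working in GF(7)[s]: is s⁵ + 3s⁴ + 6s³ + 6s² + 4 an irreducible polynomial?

Write f(s) = s⁵ + 3s⁴ + 6s³ + 6s² + 4.
Check for roots in GF(7): f(0) = 4; f(1) = 6; f(2) = 2; f(3) = 6; f(4) = 1; f(5) = 3; f(6) = 6.
No roots, so no linear factors.
Degree-2 irreducible divisors: test the 21 monic irreducibles of degree 2 over GF(7).
None of them divide f (all give nonzero remainder).
No irreducible factor of degree ≤ 2 exists, so f is irreducible over GF(7).

Yes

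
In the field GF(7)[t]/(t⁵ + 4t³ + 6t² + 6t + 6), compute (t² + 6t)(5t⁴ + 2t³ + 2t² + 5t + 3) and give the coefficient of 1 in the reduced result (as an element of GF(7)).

Multiply in GF(7)[t]: (t² + 6t)·(5t⁴ + 2t³ + 2t² + 5t + 3) = 5t⁶ + 4t⁵ + 3t³ + 5t² + 4t.
Reduce using t⁵ ≡ 3t³ + t² + t + 1 (mod t⁵ + 4t³ + 6t² + 6t + 6).
Reduced: t⁴ + 6t³ + 6t + 4.

4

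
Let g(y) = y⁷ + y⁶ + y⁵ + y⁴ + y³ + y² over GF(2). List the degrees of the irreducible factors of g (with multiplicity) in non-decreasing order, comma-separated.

1, 1, 1, 2, 2

Roots in GF(2): g(0) = 0 → root; g(1) = 0 → root.
Linear factors from roots: (y), (y + 1).
Complete factorization: g(y) = (y + 1)·(y)^2·(y² + y + 1)^2.
Factor degrees with multiplicity: 1 + 1 + 1 + 2 + 2 = 7.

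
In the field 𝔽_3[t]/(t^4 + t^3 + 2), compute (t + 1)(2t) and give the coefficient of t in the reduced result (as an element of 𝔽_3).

Multiply in 𝔽_3[t]: (t + 1)·(2t) = 2t^2 + 2t.
Reduced: 2t^2 + 2t.

2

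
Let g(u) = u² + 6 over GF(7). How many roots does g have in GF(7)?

2

Evaluate at each of the 7 elements of GF(7):
g(0) = 6; g(1) = 0 → root; g(2) = 3; g(3) = 1; g(4) = 1; g(5) = 3; g(6) = 0 → root.
Roots: {1, 6}.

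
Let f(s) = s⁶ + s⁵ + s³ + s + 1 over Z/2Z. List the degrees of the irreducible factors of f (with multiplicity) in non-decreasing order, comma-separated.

Roots in Z/2Z: f(0) = 1; f(1) = 1.
Complete factorization: f(s) = (s² + s + 1)^3.
Factor degrees with multiplicity: 2 + 2 + 2 = 6.

2, 2, 2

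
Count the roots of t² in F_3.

Write g(t) = t².
Evaluate at each of the 3 elements of F_3:
g(0) = 0 → root; g(1) = 1; g(2) = 1.
Roots: {0}.

1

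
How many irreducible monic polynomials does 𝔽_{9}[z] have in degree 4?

1620

x^(9^4) − x is the product of all monic irreducibles of degree dividing 4; Möbius inversion gives N = (1/4) Σ μ(4/d)·9^d.
Divisors of 4: 1, 2, 4; μ(4/d) for each: 0, -1, 1.
Σ = − 9^2 + 9^4 = 6480.
N = 6480/4 = 1620.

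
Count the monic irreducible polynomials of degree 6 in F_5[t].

2580

x^(5^6) − x is the product of all monic irreducibles of degree dividing 6; Möbius inversion gives N = (1/6) Σ μ(6/d)·5^d.
Divisors of 6: 1, 2, 3, 6; μ(6/d) for each: 1, -1, -1, 1.
Σ = 5^1 − 5^2 − 5^3 + 5^6 = 15480.
N = 15480/6 = 2580.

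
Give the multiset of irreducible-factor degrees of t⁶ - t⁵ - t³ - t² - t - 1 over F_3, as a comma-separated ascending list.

Write h(t) = t⁶ - t⁵ - t³ - t² - t - 1.
Roots in F_3: h(0) = 2; h(1) = 2; h(2) = 2.
Complete factorization: h(t) = (t⁶ - t⁵ - t³ - t² - t - 1).
Factor degrees with multiplicity: 6 = 6.

6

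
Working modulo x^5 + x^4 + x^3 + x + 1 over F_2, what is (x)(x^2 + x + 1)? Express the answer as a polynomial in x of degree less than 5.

Multiply in F_2[x]: (x)·(x^2 + x + 1) = x^3 + x^2 + x.
Reduced: x^3 + x^2 + x.

x^3 + x^2 + x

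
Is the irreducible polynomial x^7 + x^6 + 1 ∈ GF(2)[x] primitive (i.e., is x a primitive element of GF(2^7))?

Write f(x) = x^7 + x^6 + 1.
|GF(2^7)^×| = 2^7 − 1 = 127. Prime factorization: 127 = 127.
f is primitive ⇔ x has order 127 in GF(2)[x]/(f), i.e. x^(127/q) ≠ 1 for each prime q | 127.
x^(1) mod f = x.
None equal 1, so x has full order 127; f is primitive.

Yes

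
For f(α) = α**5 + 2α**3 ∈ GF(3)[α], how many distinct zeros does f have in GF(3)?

3

Evaluate at each of the 3 elements of GF(3):
f(0) = 0 → root; f(1) = 0 → root; f(2) = 0 → root.
Roots: {0, 1, 2}.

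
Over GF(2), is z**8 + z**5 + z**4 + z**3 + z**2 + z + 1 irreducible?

Write P(z) = z**8 + z**5 + z**4 + z**3 + z**2 + z + 1.
Check for roots in GF(2): P(0) = 1; P(1) = 1.
No roots, so no linear factors.
Monic irreducibles of degree 2 over GF(2): z**2 + z + 1.
None of them divide P (all give nonzero remainder).
Monic irreducibles of degree 3 over GF(2): z**3 + z + 1, z**3 + z**2 + 1.
None of them divide P (all give nonzero remainder).
Monic irreducibles of degree 4 over GF(2): z**4 + z + 1, z**4 + z**3 + 1, z**4 + z**3 + z**2 + z + 1.
None of them divide P (all give nonzero remainder).
No irreducible factor of degree ≤ 4 exists, so P is irreducible over GF(2).

Yes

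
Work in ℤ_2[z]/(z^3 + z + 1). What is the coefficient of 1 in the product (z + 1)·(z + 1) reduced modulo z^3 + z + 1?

Multiply in ℤ_2[z]: (z + 1)·(z + 1) = z^2 + 1.
Reduced: z^2 + 1.

1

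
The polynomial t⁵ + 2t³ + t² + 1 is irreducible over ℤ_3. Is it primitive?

Yes

Write f(t) = t⁵ + 2t³ + t² + 1.
|GF(3^5)^×| = 3^5 − 1 = 242. Prime factorization: 242 = 2·11^2.
f is primitive ⇔ t has order 242 in GF(3)[t]/(f), i.e. t^(242/q) ≠ 1 for each prime q | 242.
t^(121) mod f = 2.
t^(22) mod f = t² + 2t + 2.
None equal 1, so t has full order 242; f is primitive.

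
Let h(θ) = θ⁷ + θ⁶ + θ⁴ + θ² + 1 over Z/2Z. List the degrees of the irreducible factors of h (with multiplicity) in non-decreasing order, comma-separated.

Roots in Z/2Z: h(0) = 1; h(1) = 1.
Complete factorization: h(θ) = (θ⁷ + θ⁶ + θ⁴ + θ² + 1).
Factor degrees with multiplicity: 7 = 7.

7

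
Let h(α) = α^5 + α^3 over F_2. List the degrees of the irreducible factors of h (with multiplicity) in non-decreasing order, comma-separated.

Roots in F_2: h(0) = 0 → root; h(1) = 0 → root.
Linear factors from roots: (α), (α + 1).
Complete factorization: h(α) = (α + 1)^2·(α)^3.
Factor degrees with multiplicity: 1 + 1 + 1 + 1 + 1 = 5.

1, 1, 1, 1, 1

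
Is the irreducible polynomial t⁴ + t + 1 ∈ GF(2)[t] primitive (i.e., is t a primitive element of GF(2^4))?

Yes

Write f(t) = t⁴ + t + 1.
|GF(2^4)^×| = 2^4 − 1 = 15. Prime factorization: 15 = 3·5.
f is primitive ⇔ t has order 15 in GF(2)[t]/(f), i.e. t^(15/q) ≠ 1 for each prime q | 15.
t^(5) mod f = t² + t.
t^(3) mod f = t³.
None equal 1, so t has full order 15; f is primitive.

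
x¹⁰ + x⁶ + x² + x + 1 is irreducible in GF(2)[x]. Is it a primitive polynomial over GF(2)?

Write f(x) = x¹⁰ + x⁶ + x² + x + 1.
|GF(2^10)^×| = 2^10 − 1 = 1023. Prime factorization: 1023 = 3·11·31.
f is primitive ⇔ x has order 1023 in GF(2)[x]/(f), i.e. x^(1023/q) ≠ 1 for each prime q | 1023.
x^(341) mod f = 1
x^(93) mod f = x⁹ + x⁸ + x⁷ + x⁴ + x³ + x².
x^(33) mod f = x⁷ + x⁶ + x⁵ + x⁴ + x² + x.
Since x^(341) = 1, the order of x divides 341 < 1023; not primitive.

No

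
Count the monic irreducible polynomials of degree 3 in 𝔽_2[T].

Gauss's count: N_{2}(3) = (1/3) Σ_{d|3} μ(3/d)·2^d.
Divisors of 3: 1, 3; μ(3/d) for each: -1, 1.
Σ = − 2^1 + 2^3 = 6.
N = 6/3 = 2.

2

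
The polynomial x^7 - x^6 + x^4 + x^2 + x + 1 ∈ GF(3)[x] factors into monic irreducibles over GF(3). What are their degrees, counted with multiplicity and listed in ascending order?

1, 2, 4

Write h(x) = x^7 - x^6 + x^4 + x^2 + x + 1.
Roots in GF(3): h(0) = 1; h(1) = 1; h(2) = 0 → root.
Linear factors from roots: (x + 1).
Complete factorization: h(x) = (x + 1)·(x^2 + x - 1)·(x^4 - x - 1).
Factor degrees with multiplicity: 1 + 2 + 4 = 7.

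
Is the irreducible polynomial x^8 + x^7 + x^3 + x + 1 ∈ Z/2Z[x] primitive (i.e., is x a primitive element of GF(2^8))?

No

Write f(x) = x^8 + x^7 + x^3 + x + 1.
|GF(2^8)^×| = 2^8 − 1 = 255. Prime factorization: 255 = 3·5·17.
f is primitive ⇔ x has order 255 in GF(2)[x]/(f), i.e. x^(255/q) ≠ 1 for each prime q | 255.
x^(85) mod f = 1
x^(51) mod f = x^4 + x^3 + x^2 + x.
x^(15) mod f = x^6 + x^4 + x^2 + 1.
Since x^(85) = 1, the order of x divides 85 < 255; not primitive.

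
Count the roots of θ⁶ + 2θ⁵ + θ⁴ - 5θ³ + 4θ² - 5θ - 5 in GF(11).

3

Write h(θ) = θ⁶ + 2θ⁵ + θ⁴ - 5θ³ + 4θ² - 5θ - 5.
Evaluate at each of the 11 elements of GF(11):
h(0) = 6; h(1) = 4; h(2) = 6; h(3) = 0 → root; h(4) = 3; h(5) = 0 → root; h(6) = 9; h(7) = 8; h(8) = 10; h(9) = 0 → root; h(10) = 9.
Roots: {3, 5, 9}.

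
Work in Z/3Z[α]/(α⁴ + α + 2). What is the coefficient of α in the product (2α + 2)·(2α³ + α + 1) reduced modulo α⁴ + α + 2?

Multiply in Z/3Z[α]: (2α + 2)·(2α³ + α + 1) = α⁴ + α³ + 2α² + α + 2.
Reduce using α⁴ ≡ 2α + 1 (mod α⁴ + α + 2).
Reduced: α³ + 2α².

0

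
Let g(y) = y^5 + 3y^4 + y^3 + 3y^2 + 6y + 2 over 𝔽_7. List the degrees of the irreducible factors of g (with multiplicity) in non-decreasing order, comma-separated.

1, 1, 3

Linear factors from roots: (y + 4), (y + 1).
Complete factorization: g(y) = (y + 1)·(y + 4)·(y^3 + 5y^2 + 4).
Factor degrees with multiplicity: 1 + 1 + 3 = 5.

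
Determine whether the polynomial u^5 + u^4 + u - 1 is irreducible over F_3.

Yes

Write m(u) = u^5 + u^4 + u - 1.
Check for roots in F_3: m(0) = 2; m(1) = 2; m(2) = 1.
No roots, so no linear factors.
Monic irreducibles of degree 2 over GF(3): u^2 + 1, u^2 + u - 1, u^2 - u - 1.
None of them divide m (all give nonzero remainder).
No irreducible factor of degree ≤ 2 exists, so m is irreducible over GF(3).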